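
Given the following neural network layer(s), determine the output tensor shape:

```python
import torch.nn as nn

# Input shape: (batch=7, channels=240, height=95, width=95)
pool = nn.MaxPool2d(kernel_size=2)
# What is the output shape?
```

Input: (7, 240, 95, 95) -> Output: (7, 240, 47, 47)

Answer: (7, 240, 47, 47)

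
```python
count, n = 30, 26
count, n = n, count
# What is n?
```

Trace:
`count, n = 30, 26` → count = 30; n = 26
`count, n = n, count` → count = 26; n = 30
So n = 30

Answer: 30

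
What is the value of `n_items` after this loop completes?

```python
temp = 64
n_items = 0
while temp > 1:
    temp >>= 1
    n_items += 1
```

Count right shifts until 1
`n_items` takes the values: 0 → 1 → 2 → 3 → 4 → 5 → 6

Answer: 6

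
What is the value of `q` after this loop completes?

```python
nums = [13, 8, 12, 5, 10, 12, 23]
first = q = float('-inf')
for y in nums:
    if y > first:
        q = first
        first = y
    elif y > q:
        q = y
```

Second largest (with repeats) in [13, 8, 12, 5, 10, 12, 23]
`q` takes the values: -inf → 8 → 12 → 13

Answer: 13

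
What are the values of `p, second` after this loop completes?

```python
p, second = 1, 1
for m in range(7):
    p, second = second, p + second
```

Fibonacci: after 7 iterations
`p, second` takes the values: (1, 1) → (1, 2) → (2, 3) → (3, 5) → (5, 8) → (8, 13) → (13, 21) → (21, 34)

Answer: 21, 34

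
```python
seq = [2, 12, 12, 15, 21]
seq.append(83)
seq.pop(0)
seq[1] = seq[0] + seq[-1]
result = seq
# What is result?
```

Trace:
`seq = [2, 12, 12, 15, 21]` → seq = [2, 12, 12, 15, 21]
`seq.append(83)` → seq = [2, 12, 12, 15, 21, 83]
`seq.pop(0)` → seq = [12, 12, 15, 21, 83]
`seq[1] = seq[0] + seq[-1]` → seq = [12, 95, 15, 21, 83]
`result = seq` → result = [12, 95, 15, 21, 83]
So result = [12, 95, 15, 21, 83]

Answer: [12, 95, 15, 21, 83]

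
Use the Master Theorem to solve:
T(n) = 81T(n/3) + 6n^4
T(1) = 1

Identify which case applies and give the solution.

a=81, b=3, f(n)=6n^4. log_3(81) = 4. Since c=4 = 4, Case 2 applies: T(n) = Θ(n^log_b(a) · log n) = O(n^4 log n).

Answer: O(n^4 log n) - Case 2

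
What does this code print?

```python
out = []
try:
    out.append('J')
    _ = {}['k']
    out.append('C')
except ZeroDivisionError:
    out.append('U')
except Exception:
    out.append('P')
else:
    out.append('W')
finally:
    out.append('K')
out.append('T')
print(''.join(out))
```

Execution trace: 'J' (try body) → 'P' (except Exception) → 'K' (finally) → 'T' (after the try/except). Output: JPKT

Answer: JPKT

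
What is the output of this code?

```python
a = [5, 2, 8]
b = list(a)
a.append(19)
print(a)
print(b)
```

Key concept: list() constructor creates copy.
Step by step:
`a = [5, 2, 8]` → a = [5, 2, 8]
`b = list(a)` → b = [5, 2, 8]
`a.append(19)` → a = [5, 2, 8, 19]
`print(a)` → prints [5, 2, 8, 19]
`print(b)` → prints [5, 2, 8]

Answer:
[5, 2, 8, 19]
[5, 2, 8]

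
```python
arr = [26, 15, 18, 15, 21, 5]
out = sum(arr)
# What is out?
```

Trace:
`arr = [26, 15, 18, 15, 21, 5]` → arr = [26, 15, 18, 15, 21, 5]
`out = sum(arr)` → out = 100
So out = 100

Answer: 100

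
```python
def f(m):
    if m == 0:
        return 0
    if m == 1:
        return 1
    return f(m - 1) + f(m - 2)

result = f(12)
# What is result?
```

Build up from base cases: f(0)=0, f(1)=1, f(2)=1, f(3)=2, f(4)=3, f(5)=5, f(6)=8, ..., f(12)=144

Answer: 144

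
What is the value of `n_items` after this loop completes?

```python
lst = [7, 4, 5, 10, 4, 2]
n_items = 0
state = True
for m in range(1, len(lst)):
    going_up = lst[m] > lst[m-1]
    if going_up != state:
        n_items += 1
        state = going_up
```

Count direction changes in [7, 4, 5, 10, 4, 2]
`n_items` takes the values: 0 → 1 → 2 → 3

Answer: 3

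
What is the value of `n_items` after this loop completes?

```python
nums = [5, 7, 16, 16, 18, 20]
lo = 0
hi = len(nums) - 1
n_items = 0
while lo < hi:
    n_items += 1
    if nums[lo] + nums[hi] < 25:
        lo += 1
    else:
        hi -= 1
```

Steps to find pair summing to 25
`n_items` takes the values: 0 → 1 → 2 → 3 → 4 → 5

Answer: 5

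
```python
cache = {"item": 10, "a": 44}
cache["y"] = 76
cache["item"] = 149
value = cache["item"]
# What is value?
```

Trace:
`cache = {"item": 10, "a": 44}` → cache = {'item': 10, 'a': 44}
`cache["y"] = 76` → cache = {'item': 10, 'a': 44, 'y': 76}
`cache["item"] = 149` → cache = {'item': 149, 'a': 44, 'y': 76}
`value = cache["item"]` → value = 149
So value = 149

Answer: 149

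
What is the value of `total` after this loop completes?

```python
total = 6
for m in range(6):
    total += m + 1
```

Start at 6, add 1 to 6 = 27
`total` takes the values: 6 → 7 → 9 → 12 → 16 → 21 → 27

Answer: 27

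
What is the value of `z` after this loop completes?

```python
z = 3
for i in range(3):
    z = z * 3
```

Multiply by 3, 3 times: 3 * 3^3 = 81
`z` takes the values: 3 → 9 → 27 → 81

Answer: 81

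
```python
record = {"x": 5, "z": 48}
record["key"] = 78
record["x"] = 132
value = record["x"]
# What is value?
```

Trace:
`record = {"x": 5, "z": 48}` → record = {'x': 5, 'z': 48}
`record["key"] = 78` → record = {'x': 5, 'z': 48, 'key': 78}
`record["x"] = 132` → record = {'x': 132, 'z': 48, 'key': 78}
`value = record["x"]` → value = 132
So value = 132

Answer: 132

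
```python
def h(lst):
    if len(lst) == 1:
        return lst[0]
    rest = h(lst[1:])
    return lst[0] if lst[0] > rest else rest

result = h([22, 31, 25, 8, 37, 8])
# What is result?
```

Recursive max over [22, 31, 25, 8, 37, 8] = 37

Answer: 37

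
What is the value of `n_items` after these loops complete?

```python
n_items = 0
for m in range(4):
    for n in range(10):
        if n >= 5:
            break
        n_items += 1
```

Inner breaks at 5, outer runs 4 times
`n_items` takes the values: 0 → 1 → 2 → 3 → 4 → 5 → 6 → 7 → 8 → 9 → 10 → 11 → 12 → 13 → 14 → 15 → 16 → 17 → 18 → 19 → 20

Answer: 20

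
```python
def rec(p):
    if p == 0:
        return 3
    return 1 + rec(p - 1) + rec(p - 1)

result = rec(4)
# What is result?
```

rec(p) = 1 + 2·rec(p-1), rec(0)=3. Closed form: (3+1)·2^4 - 1 = 63.

Answer: 63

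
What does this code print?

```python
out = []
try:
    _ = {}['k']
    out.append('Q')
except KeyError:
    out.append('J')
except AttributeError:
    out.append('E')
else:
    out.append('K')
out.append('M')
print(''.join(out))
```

Execution trace: 'J' (except KeyError) → 'M' (after the try/except). Output: JM

Answer: JM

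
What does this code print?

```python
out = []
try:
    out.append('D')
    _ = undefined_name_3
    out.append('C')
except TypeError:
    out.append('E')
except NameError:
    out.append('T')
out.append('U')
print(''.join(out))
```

Execution trace: 'D' (try body) → 'T' (except NameError) → 'U' (after the try/except). Output: DTU

Answer: DTU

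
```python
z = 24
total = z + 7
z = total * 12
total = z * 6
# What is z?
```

Trace:
`z = 24` → z = 24
`total = z + 7` → total = 31
`z = total * 12` → z = 372
`total = z * 6` → total = 2232
So z = 372

Answer: 372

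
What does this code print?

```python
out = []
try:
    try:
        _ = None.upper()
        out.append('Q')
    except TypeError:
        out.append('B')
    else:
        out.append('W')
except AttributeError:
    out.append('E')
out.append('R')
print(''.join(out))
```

Execution trace: 'E' (outer except AttributeError) → 'R' (after the try/except). Output: ER

Answer: ER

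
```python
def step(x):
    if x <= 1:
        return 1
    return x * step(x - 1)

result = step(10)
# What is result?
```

step(10) = 10 * 9 * 8 * 7 * 6 * 5 * 4 * 3 * 2 * 1 = 3628800

Answer: 3628800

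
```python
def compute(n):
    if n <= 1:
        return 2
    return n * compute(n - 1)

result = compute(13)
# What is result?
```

compute(13) = 13 * 12 * 11 * 10 * 9 * 8 * 7 * 6 * 5 * 4 * 3 * 2 * 2 = 12454041600

Answer: 12454041600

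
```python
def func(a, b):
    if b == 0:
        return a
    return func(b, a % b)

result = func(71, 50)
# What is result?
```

func(71, 50) -> func(50, 21) -> func(21, 8) -> func(8, 5) -> func(5, 3) -> func(3, 2) -> func(2, 1) -> func(1, 0) -> 1

Answer: 1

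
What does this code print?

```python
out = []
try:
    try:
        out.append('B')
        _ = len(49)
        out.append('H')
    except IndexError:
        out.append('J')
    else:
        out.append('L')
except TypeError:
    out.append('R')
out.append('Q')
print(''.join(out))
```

Execution trace: 'B' (try body) → 'R' (outer except TypeError) → 'Q' (after the try/except). Output: BRQ

Answer: BRQ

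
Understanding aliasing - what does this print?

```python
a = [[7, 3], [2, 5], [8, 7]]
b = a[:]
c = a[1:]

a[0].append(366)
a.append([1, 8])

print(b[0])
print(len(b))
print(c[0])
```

Key concept: slice with nested mutation.
Step by step:
`a = [[7, 3], [2, 5], [8, 7]]` → a = [[7, 3], [2, 5], [8, 7]]
`b = a[:]` → b = [[7, 3], [2, 5], [8, 7]]
`c = a[1:]` → c = [[2, 5], [8, 7]]
`a[0].append(366)` → a = [[7, 3, 366], [2, 5], [8, 7]]; b = [[7, 3, 366], [2, 5], [8, 7]]
`a.append([1, 8])` → a = [[7, 3, 366], [2, 5], [8, 7], [1, 8]]
`print(b[0])` → prints [7, 3, 366]
`print(len(b))` → prints 3
`print(c[0])` → prints [2, 5]

Answer:
[7, 3, 366]
3
[2, 5]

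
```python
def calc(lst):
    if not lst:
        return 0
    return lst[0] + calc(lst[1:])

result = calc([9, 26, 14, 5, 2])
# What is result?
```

9 + 26 + 14 + 5 + 2 + 0 = 56

Answer: 56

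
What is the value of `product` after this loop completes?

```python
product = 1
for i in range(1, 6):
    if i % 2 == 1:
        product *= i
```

Product of odd numbers 1 to 5
`product` takes the values: 1 → 3 → 15

Answer: 15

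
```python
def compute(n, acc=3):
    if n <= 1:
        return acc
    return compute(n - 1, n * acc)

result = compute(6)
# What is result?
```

Accumulator trace (n, acc): (6, 3) -> (5, 18) -> (4, 90) -> (3, 360) -> (2, 1080) -> (1, 2160) -> return 2160

Answer: 2160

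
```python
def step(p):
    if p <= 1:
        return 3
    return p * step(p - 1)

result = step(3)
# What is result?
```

step(3) = 3 * 2 * 3 = 18

Answer: 18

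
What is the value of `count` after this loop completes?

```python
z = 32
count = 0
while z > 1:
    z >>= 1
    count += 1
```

Count right shifts until 1
`count` takes the values: 0 → 1 → 2 → 3 → 4 → 5

Answer: 5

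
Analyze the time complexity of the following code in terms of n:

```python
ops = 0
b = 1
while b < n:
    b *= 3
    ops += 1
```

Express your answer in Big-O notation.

Each loop level contributes: log n. Multiplying the contributions gives O(log n).

Answer: O(log n)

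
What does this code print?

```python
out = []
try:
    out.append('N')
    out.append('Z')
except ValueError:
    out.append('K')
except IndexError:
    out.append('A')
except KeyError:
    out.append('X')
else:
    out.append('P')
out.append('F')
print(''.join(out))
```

Execution trace: 'N' (try body) → 'Z' (try body, no exception) → 'P' (else) → 'F' (after the try/except). Output: NZPF

Answer: NZPF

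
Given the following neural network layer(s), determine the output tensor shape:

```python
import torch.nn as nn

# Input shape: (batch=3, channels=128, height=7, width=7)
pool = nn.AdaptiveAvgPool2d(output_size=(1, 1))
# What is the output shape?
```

Input: (3, 128, 7, 7) -> Output: (3, 128, 1, 1)

Answer: (3, 128, 1, 1)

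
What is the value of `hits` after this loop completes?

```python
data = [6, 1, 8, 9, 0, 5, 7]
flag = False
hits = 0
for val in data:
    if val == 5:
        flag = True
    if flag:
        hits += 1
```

Count elements after first 5 in [6, 1, 8, 9, 0, 5, 7]
`hits` takes the values: 0 → 1 → 2

Answer: 2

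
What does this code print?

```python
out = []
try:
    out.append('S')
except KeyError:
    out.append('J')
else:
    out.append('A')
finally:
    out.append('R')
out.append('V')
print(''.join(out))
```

Execution trace: 'S' (try body, no exception) → 'A' (else) → 'R' (finally) → 'V' (after the try/except). Output: SARV

Answer: SARV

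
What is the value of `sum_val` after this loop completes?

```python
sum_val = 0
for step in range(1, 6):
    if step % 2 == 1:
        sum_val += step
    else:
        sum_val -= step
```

Add odd, subtract even
`sum_val` takes the values: 0 → 1 → -1 → 2 → -2 → 3

Answer: 3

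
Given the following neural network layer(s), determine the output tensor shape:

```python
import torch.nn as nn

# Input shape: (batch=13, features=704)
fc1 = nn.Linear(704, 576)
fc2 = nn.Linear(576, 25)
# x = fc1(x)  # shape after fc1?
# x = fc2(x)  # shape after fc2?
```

Input: (13, 704) -> after fc1: (13, 576) -> Output: (13, 25)

Answer: (13, 25)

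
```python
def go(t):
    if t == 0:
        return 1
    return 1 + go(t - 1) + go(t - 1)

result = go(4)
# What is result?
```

go(t) = 1 + 2·go(t-1), go(0)=1. Closed form: (1+1)·2^4 - 1 = 31.

Answer: 31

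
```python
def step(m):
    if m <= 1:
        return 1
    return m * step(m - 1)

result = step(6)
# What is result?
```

step(6) = 6 * 5 * 4 * 3 * 2 * 1 = 720

Answer: 720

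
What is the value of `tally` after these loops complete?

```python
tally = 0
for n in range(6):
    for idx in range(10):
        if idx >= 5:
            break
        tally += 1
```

Inner breaks at 5, outer runs 6 times
`tally` takes the values: 0 → 1 → 2 → 3 → 4 → 5 → 6 → 7 → 8 → 9 → 10 → 11 → 12 → 13 → 14 → 15 → 16 → 17 → 18 → 19 → 20 → 21 → 22 → 23 → 24 → 25 → 26 → 27 → 28 → 29 → 30

Answer: 30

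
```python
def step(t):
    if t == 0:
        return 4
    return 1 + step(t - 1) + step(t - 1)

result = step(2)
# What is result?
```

step(t) = 1 + 2·step(t-1), step(0)=4. Closed form: (4+1)·2^2 - 1 = 19.

Answer: 19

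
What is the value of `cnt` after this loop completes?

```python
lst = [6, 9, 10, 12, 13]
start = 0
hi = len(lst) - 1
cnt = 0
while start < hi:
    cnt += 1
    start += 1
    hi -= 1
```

Iterations until pointers meet (list length 5)
`cnt` takes the values: 0 → 1 → 2

Answer: 2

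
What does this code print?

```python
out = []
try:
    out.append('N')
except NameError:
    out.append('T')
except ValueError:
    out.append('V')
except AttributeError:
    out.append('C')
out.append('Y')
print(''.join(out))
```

Execution trace: 'N' (try body, no exception) → 'Y' (after the try/except). Output: NY

Answer: NY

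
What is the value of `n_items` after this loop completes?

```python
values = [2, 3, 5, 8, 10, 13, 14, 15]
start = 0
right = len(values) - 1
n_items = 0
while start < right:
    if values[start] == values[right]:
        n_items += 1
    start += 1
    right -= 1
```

Count matching pairs from ends
`n_items` takes the values: 0

Answer: 0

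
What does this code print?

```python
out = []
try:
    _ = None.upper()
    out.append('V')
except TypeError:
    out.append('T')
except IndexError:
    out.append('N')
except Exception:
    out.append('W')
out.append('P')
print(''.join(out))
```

Execution trace: 'W' (except Exception) → 'P' (after the try/except). Output: WP

Answer: WP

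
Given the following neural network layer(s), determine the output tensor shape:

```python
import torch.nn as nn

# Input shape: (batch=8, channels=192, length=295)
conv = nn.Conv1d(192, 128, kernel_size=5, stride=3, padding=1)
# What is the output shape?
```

Input: (8, 192, 295) -> Output: (8, 128, 98)

Answer: (8, 128, 98)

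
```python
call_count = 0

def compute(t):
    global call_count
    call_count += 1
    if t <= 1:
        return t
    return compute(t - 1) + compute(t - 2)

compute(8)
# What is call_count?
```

Calls(t) = 1 + Calls(t-1) + Calls(t-2); Calls(0)=Calls(1)=1. For t=8 this gives 67.

Answer: 67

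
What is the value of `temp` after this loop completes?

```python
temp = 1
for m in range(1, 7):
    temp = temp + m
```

Start at 1, add 1 through 6
`temp` takes the values: 1 → 2 → 4 → 7 → 11 → 16 → 22

Answer: 22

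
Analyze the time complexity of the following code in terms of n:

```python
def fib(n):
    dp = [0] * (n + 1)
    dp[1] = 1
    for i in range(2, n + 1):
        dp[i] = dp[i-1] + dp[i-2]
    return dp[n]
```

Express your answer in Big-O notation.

This is Dynamic programming Fibonacci. Time complexity: O(n).

Answer: O(n)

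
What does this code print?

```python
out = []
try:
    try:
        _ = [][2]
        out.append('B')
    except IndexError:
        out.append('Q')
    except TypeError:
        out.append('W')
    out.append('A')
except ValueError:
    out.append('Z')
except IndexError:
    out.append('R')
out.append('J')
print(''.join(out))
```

Execution trace: 'Q' (inner except IndexError) → 'A' (try body, no exception) → 'J' (after the try/except). Output: QAJ

Answer: QAJ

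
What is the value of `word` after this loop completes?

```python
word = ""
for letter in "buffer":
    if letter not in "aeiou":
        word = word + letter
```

Remove vowels from 'buffer'
`word` takes the values: "" → "b" → "bf" → "bff" → "bffr"

Answer: "bffr"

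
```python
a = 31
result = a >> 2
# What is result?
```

Trace:
`a = 31` → a = 31
`result = a >> 2` → result = 7
So result = 7

Answer: 7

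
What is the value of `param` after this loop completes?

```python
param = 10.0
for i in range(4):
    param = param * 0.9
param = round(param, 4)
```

Exponential decay: 10.0 * 0.9^4
`param` takes the values: 10.0 → 9.0 → 8.1 → 7.29 → 6.561

Answer: 6.561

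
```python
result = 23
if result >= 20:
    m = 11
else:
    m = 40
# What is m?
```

Trace:
`result = 23` → result = 23
`if result >= 20: ...` → result >= 20 is True → m = 11
So m = 11

Answer: 11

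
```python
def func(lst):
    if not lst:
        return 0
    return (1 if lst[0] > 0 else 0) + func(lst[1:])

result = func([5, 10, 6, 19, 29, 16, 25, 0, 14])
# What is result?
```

Count of positive elements in [5, 10, 6, 19, 29, 16, 25, 0, 14] = 8

Answer: 8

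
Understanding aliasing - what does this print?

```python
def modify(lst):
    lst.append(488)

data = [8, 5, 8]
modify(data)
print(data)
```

Key concept: function modifies passed list.
Step by step:
`data = [8, 5, 8]` → data = [8, 5, 8]
`modify(data)` → data = [8, 5, 8, 488]
`print(data)` → prints [8, 5, 8, 488]

Answer: [8, 5, 8, 488]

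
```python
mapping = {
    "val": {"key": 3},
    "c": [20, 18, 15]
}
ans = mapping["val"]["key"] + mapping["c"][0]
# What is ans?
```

Trace:
`mapping = { ...` → mapping = {'val': {'key': 3}, 'c': [20, 18, 15]}
`ans = mapping["val"]["key"] + mapping["c"][0]` → ans = 23
So ans = 23

Answer: 23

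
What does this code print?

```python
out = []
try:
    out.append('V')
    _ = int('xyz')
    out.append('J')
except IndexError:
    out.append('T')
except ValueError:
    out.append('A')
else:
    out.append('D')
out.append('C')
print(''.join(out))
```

Execution trace: 'V' (try body) → 'A' (except ValueError) → 'C' (after the try/except). Output: VAC

Answer: VAC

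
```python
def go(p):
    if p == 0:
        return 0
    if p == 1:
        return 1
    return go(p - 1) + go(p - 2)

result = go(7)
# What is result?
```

Build up from base cases: go(0)=0, go(1)=1, go(2)=1, go(3)=2, go(4)=3, go(5)=5, go(6)=8, ..., go(7)=13

Answer: 13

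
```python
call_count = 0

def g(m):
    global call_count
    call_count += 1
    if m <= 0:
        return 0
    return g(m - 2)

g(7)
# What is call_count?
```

Linear recursion stepping by 2: 5 calls from m=7 down to ≤0.

Answer: 5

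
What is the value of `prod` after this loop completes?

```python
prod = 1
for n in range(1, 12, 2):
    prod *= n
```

Product of 1, 3, 5, ... up to 11
`prod` takes the values: 1 → 3 → 15 → 105 → 945 → 10395

Answer: 10395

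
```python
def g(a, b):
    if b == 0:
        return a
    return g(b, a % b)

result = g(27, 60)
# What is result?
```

g(27, 60) -> g(60, 27) -> g(27, 6) -> g(6, 3) -> g(3, 0) -> 3

Answer: 3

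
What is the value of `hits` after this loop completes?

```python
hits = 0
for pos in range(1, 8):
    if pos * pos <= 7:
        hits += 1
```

Count numbers where pos² ≤ 7
`hits` takes the values: 0 → 1 → 2

Answer: 2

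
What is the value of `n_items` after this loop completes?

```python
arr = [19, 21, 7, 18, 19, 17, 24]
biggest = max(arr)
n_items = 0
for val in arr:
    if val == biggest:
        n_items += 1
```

Count of max value 24 in [19, 21, 7, 18, 19, 17, 24]
`n_items` takes the values: 0 → 1

Answer: 1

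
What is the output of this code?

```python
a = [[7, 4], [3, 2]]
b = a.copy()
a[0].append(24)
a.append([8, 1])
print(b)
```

Key concept: shallow copy with nested lists.
Step by step:
`a = [[7, 4], [3, 2]]` → a = [[7, 4], [3, 2]]
`b = a.copy()` → b = [[7, 4], [3, 2]]
`a[0].append(24)` → a = [[7, 4, 24], [3, 2]]; b = [[7, 4, 24], [3, 2]]
`a.append([8, 1])` → a = [[7, 4, 24], [3, 2], [8, 1]]
`print(b)` → prints [[7, 4, 24], [3, 2]]

Answer: [[7, 4, 24], [3, 2]]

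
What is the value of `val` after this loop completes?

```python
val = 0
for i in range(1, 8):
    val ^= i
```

XOR of 1 to 7
`val` takes the values: 0 → 1 → 3 → 0 → 4 → 1 → 7 → 0

Answer: 0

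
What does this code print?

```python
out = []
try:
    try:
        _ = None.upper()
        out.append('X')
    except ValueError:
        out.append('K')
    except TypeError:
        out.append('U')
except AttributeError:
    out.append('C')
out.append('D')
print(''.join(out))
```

Execution trace: 'C' (outer except AttributeError) → 'D' (after the try/except). Output: CD

Answer: CD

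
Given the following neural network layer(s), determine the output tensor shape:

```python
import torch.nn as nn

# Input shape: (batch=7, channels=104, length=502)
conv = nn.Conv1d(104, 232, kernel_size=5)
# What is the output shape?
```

Input: (7, 104, 502) -> Output: (7, 232, 498)

Answer: (7, 232, 498)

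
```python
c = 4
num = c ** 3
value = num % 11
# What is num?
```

Trace:
`c = 4` → c = 4
`num = c ** 3` → num = 64
`value = num % 11` → value = 9
So num = 64

Answer: 64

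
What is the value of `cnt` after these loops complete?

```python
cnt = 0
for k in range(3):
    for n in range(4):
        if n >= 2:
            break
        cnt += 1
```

Inner breaks at 2, outer runs 3 times
`cnt` takes the values: 0 → 1 → 2 → 3 → 4 → 5 → 6

Answer: 6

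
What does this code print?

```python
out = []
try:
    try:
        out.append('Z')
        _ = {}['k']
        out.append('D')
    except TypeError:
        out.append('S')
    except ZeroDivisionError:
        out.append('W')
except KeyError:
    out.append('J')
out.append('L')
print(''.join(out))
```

Execution trace: 'Z' (try body) → 'J' (outer except KeyError) → 'L' (after the try/except). Output: ZJL

Answer: ZJL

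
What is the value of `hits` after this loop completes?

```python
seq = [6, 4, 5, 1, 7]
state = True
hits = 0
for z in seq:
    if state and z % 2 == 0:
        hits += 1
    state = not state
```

Count even values at even positions
`hits` takes the values: 0 → 1

Answer: 1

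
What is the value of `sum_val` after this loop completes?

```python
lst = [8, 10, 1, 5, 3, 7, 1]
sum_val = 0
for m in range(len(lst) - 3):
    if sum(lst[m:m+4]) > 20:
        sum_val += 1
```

Count windows with sum > 20
`sum_val` takes the values: 0 → 1

Answer: 1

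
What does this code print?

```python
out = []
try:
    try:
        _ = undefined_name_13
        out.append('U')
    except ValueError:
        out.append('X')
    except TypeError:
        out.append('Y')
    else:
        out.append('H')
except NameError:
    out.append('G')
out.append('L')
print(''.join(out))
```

Execution trace: 'G' (outer except NameError) → 'L' (after the try/except). Output: GL

Answer: GL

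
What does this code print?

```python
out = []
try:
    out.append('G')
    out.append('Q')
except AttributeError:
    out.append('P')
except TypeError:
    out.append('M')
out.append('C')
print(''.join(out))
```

Execution trace: 'G' (try body) → 'Q' (try body, no exception) → 'C' (after the try/except). Output: GQC

Answer: GQC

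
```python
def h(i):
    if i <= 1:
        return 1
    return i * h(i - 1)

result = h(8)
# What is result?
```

h(8) = 8 * 7 * 6 * 5 * 4 * 3 * 2 * 1 = 40320

Answer: 40320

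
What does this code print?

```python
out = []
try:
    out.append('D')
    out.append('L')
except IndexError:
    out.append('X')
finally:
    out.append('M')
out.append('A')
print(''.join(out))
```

Execution trace: 'D' (try body) → 'L' (try body, no exception) → 'M' (finally) → 'A' (after the try/except). Output: DLMA

Answer: DLMA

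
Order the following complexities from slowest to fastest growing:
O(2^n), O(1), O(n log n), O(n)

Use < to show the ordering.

Ordered by growth rate: O(1) < O(n) < O(n log n) < O(2^n)

Answer: O(1) < O(n) < O(n log n) < O(2^n)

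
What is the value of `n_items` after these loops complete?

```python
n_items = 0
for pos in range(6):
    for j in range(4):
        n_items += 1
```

6 * 4 = 24
`n_items` takes the values: 0 → 1 → 2 → 3 → 4 → 5 → 6 → 7 → 8 → 9 → 10 → 11 → 12 → 13 → 14 → 15 → 16 → 17 → 18 → 19 → 20 → 21 → 22 → 23 → 24

Answer: 24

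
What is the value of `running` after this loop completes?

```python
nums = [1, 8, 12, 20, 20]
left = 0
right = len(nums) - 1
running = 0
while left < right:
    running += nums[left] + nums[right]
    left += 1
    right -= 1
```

Sum of pairs from ends
`running` takes the values: 0 → 21 → 49

Answer: 49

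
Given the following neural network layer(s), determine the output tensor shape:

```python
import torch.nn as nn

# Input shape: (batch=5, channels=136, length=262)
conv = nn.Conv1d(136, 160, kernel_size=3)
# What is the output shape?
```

Input: (5, 136, 262) -> Output: (5, 160, 260)

Answer: (5, 160, 260)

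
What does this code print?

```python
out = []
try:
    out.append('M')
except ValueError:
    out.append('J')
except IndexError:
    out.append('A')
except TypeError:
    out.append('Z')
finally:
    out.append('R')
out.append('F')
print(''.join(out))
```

Execution trace: 'M' (try body, no exception) → 'R' (finally) → 'F' (after the try/except). Output: MRF

Answer: MRF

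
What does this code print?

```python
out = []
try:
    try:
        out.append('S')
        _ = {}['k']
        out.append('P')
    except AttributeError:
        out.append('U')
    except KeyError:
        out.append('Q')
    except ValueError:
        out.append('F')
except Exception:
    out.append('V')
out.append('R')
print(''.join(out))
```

Execution trace: 'S' (inner try body) → 'Q' (inner except KeyError) → 'R' (after the try/except). Output: SQR

Answer: SQR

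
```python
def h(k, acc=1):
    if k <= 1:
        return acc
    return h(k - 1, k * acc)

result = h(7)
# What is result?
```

Accumulator trace (n, acc): (7, 1) -> (6, 7) -> (5, 42) -> (4, 210) -> (3, 840) -> (2, 2520) -> (1, 5040) -> return 5040

Answer: 5040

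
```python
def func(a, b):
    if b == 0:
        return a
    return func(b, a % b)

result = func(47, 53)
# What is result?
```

func(47, 53) -> func(53, 47) -> func(47, 6) -> func(6, 5) -> func(5, 1) -> func(1, 0) -> 1

Answer: 1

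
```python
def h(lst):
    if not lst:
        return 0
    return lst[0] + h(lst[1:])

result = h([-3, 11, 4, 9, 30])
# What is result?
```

(-3) + 11 + 4 + 9 + 30 + 0 = 51

Answer: 51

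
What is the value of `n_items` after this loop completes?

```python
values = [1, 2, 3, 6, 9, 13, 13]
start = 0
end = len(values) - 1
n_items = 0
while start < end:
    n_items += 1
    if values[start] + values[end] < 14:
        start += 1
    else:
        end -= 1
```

Steps to find pair summing to 14
`n_items` takes the values: 0 → 1 → 2 → 3 → 4 → 5 → 6

Answer: 6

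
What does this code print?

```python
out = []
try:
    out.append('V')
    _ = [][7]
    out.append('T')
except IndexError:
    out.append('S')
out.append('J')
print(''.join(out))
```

Execution trace: 'V' (try body) → 'S' (except IndexError) → 'J' (after the try/except). Output: VSJ

Answer: VSJ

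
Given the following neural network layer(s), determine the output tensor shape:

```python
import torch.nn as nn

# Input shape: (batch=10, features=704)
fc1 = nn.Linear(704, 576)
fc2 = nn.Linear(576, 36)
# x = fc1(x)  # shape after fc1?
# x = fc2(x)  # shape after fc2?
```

Input: (10, 704) -> after fc1: (10, 576) -> Output: (10, 36)

Answer: (10, 36)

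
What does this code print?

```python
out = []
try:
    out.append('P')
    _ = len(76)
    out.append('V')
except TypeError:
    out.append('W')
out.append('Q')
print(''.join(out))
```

Execution trace: 'P' (try body) → 'W' (except TypeError) → 'Q' (after the try/except). Output: PWQ

Answer: PWQ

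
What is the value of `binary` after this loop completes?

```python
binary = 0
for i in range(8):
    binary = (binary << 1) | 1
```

Build 8 consecutive 1-bits: 0b11111111
`binary` takes the values: 0 → 1 → 3 → 7 → 15 → 31 → 63 → 127 → 255

Answer: 255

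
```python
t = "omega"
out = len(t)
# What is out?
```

Trace:
`t = "omega"` → t = 'omega'
`out = len(t)` → out = 5
So out = 5

Answer: 5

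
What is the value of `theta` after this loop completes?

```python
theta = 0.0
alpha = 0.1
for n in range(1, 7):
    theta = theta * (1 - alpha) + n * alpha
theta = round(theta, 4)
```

Moving average with lr=0.1
`theta` takes the values: 0.0 → 0.1 → 0.29 → 0.561 → 0.9049 → 1.31441 → 1.782969 → 1.783

Answer: 1.783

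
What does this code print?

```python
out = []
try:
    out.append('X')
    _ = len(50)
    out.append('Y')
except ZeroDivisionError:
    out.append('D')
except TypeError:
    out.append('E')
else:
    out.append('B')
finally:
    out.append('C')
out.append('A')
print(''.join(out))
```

Execution trace: 'X' (try body) → 'E' (except TypeError) → 'C' (finally) → 'A' (after the try/except). Output: XECA

Answer: XECA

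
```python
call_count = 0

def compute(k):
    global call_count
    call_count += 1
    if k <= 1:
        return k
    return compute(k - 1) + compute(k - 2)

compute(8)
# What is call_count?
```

Calls(k) = 1 + Calls(k-1) + Calls(k-2); Calls(0)=Calls(1)=1. For k=8 this gives 67.

Answer: 67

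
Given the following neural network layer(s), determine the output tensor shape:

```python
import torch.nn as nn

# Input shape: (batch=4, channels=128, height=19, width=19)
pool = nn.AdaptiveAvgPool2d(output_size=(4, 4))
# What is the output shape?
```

Input: (4, 128, 19, 19) -> Output: (4, 128, 4, 4)

Answer: (4, 128, 4, 4)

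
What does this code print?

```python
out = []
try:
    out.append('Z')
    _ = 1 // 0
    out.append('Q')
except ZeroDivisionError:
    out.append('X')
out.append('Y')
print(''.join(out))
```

Execution trace: 'Z' (try body) → 'X' (except ZeroDivisionError) → 'Y' (after the try/except). Output: ZXY

Answer: ZXY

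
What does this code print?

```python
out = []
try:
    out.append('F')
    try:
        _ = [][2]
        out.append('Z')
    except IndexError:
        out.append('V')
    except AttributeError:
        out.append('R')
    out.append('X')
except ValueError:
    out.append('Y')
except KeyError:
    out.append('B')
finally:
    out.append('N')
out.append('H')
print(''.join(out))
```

Execution trace: 'F' (try body) → 'V' (inner except IndexError) → 'X' (try body, no exception) → 'N' (finally) → 'H' (after the try/except). Output: FVXNH

Answer: FVXNH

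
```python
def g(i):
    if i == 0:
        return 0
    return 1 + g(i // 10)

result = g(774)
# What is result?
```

Count of digits of 774: 3

Answer: 3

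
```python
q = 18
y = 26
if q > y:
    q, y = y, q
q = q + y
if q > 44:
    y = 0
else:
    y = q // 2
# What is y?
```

Trace:
`q = 18` → q = 18
`y = 26` → y = 26
`if q > y: ...` → q > y is False → no variable changes
`q = q + y` → q = 44
`if q > 44: ...` → q > 44 is False, take else branch → y = 22
So y = 22

Answer: 22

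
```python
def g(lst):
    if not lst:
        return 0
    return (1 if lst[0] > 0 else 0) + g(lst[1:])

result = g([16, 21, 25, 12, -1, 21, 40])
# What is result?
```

Count of positive elements in [16, 21, 25, 12, -1, 21, 40] = 6

Answer: 6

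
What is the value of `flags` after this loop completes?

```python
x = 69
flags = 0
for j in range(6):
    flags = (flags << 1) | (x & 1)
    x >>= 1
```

Reverse lowest 6 bits of 69
`flags` takes the values: 0 → 1 → 2 → 5 → 10 → 20 → 40

Answer: 40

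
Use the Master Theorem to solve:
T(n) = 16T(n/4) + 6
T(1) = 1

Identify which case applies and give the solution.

a=16, b=4, f(n)=6. log_4(16) = 2. Since c=0 < 2, Case 1 applies: T(n) = Θ(n^log_b(a)) = O(n^2).

Answer: O(n^2) - Case 1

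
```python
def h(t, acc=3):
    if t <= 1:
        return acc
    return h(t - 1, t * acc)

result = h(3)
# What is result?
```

Accumulator trace (n, acc): (3, 3) -> (2, 9) -> (1, 18) -> return 18

Answer: 18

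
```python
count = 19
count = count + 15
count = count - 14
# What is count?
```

Trace:
`count = 19` → count = 19
`count = count + 15` → count = 34
`count = count - 14` → count = 20
So count = 20

Answer: 20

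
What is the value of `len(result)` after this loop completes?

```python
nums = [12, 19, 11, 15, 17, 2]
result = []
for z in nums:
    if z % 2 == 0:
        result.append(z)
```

Count even numbers in [12, 19, 11, 15, 17, 2]
`result` takes the values: [] → [12] → [12, 2]
So `len(result)` = 2

Answer: 2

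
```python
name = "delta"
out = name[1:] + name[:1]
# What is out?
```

Trace:
`name = "delta"` → name = 'delta'
`out = name[1:] + name[:1]` → out = 'eltad'
So out = 'eltad'

Answer: 'eltad'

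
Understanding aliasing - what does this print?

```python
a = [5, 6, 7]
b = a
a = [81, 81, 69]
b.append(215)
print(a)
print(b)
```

Key concept: rebinding vs mutation: a is rebound to a new list, b still points at the original.
Step by step:
`a = [5, 6, 7]` → a = [5, 6, 7]
`b = a` → b = [5, 6, 7] (same object as a)
`a = [81, 81, 69]` → a = [81, 81, 69]
`b.append(215)` → b = [5, 6, 7, 215]
`print(a)` → prints [81, 81, 69]
`print(b)` → prints [5, 6, 7, 215]

Answer:
[81, 81, 69]
[5, 6, 7, 215]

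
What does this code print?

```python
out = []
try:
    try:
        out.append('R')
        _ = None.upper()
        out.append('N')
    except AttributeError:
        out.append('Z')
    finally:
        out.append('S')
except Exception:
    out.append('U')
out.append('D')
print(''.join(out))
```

Execution trace: 'R' (inner try body) → 'Z' (inner except AttributeError) → 'S' (inner finally) → 'D' (after the try/except). Output: RZSD

Answer: RZSD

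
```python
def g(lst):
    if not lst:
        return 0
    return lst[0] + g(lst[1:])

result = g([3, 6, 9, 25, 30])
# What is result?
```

3 + 6 + 9 + 25 + 30 + 0 = 73

Answer: 73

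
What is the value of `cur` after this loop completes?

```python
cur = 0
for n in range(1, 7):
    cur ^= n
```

XOR of 1 to 6
`cur` takes the values: 0 → 1 → 3 → 0 → 4 → 1 → 7

Answer: 7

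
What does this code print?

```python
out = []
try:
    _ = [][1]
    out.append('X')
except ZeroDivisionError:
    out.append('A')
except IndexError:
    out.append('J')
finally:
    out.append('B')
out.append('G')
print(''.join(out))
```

Execution trace: 'J' (except IndexError) → 'B' (finally) → 'G' (after the try/except). Output: JBG

Answer: JBG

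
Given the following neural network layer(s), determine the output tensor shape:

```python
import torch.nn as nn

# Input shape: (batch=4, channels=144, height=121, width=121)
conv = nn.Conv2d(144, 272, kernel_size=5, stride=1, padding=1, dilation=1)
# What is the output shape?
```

Input: (4, 144, 121, 121) -> Output: (4, 272, 119, 119)

Answer: (4, 272, 119, 119)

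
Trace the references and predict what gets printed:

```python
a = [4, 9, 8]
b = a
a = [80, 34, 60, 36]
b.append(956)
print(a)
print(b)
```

Key concept: rebinding vs mutation: a is rebound to a new list, b still points at the original.
Step by step:
`a = [4, 9, 8]` → a = [4, 9, 8]
`b = a` → b = [4, 9, 8] (same object as a)
`a = [80, 34, 60, 36]` → a = [80, 34, 60, 36]
`b.append(956)` → b = [4, 9, 8, 956]
`print(a)` → prints [80, 34, 60, 36]
`print(b)` → prints [4, 9, 8, 956]

Answer:
[80, 34, 60, 36]
[4, 9, 8, 956]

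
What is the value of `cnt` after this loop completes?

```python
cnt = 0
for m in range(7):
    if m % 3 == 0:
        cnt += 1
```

Count numbers divisible by 3 in range(7)
`cnt` takes the values: 0 → 1 → 2 → 3

Answer: 3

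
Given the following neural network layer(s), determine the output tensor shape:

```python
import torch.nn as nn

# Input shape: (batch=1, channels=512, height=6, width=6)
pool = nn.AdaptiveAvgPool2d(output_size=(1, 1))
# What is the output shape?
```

Input: (1, 512, 6, 6) -> Output: (1, 512, 1, 1)

Answer: (1, 512, 1, 1)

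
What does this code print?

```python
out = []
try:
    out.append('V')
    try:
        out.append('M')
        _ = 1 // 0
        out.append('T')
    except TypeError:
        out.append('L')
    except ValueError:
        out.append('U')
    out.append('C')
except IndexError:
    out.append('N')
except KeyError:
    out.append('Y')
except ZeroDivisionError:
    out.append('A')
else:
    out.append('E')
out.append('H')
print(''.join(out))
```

Execution trace: 'V' (try body) → 'M' (inner try body) → 'A' (except ZeroDivisionError) → 'H' (after the try/except). Output: VMAH

Answer: VMAH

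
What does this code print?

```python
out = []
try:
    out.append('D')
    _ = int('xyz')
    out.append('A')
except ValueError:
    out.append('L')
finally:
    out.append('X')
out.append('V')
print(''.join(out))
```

Execution trace: 'D' (try body) → 'L' (except ValueError) → 'X' (finally) → 'V' (after the try/except). Output: DLXV

Answer: DLXV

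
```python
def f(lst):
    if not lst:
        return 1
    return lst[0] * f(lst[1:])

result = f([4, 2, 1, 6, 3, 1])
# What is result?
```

Product over [4, 2, 1, 6, 3, 1] = 4 * 2 * 1 * 6 * 3 * 1 = 144

Answer: 144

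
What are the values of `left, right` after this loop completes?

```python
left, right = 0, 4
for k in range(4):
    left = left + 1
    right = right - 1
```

left goes 0→4, right goes 4→0
`left, right` takes the values: (0, 4) → (1, 4) → (1, 3) → (2, 3) → (2, 2) → (3, 2) → (3, 1) → (4, 1) → (4, 0)

Answer: 4, 0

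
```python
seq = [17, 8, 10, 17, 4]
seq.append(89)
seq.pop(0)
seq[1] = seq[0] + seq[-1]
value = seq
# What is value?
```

Trace:
`seq = [17, 8, 10, 17, 4]` → seq = [17, 8, 10, 17, 4]
`seq.append(89)` → seq = [17, 8, 10, 17, 4, 89]
`seq.pop(0)` → seq = [8, 10, 17, 4, 89]
`seq[1] = seq[0] + seq[-1]` → seq = [8, 97, 17, 4, 89]
`value = seq` → value = [8, 97, 17, 4, 89]
So value = [8, 97, 17, 4, 89]

Answer: [8, 97, 17, 4, 89]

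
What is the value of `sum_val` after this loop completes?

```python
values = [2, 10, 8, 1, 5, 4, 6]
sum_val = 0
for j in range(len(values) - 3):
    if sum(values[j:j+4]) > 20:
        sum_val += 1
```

Count windows with sum > 20
`sum_val` takes the values: 0 → 1 → 2

Answer: 2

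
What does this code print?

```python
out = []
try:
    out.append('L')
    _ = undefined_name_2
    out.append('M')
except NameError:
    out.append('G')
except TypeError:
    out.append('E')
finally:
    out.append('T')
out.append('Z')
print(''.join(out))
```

Execution trace: 'L' (try body) → 'G' (except NameError) → 'T' (finally) → 'Z' (after the try/except). Output: LGTZ

Answer: LGTZ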